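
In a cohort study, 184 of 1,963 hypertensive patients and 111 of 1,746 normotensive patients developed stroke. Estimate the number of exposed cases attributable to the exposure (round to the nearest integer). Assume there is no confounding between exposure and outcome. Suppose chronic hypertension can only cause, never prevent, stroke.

about 59 cases

p₁ = P(outcome | exposed) = 184/1963 = 0.093734
p₀ = P(outcome | unexposed) = 111/1746 = 0.063574
PN = (p₁ − p₀)/p₁ = (0.093734 − 0.063574) / 0.093734 ≈ 0.32176.
Attributable cases ≈ PN × (exposed cases) = 0.32176 × 184 ≈ 59.20.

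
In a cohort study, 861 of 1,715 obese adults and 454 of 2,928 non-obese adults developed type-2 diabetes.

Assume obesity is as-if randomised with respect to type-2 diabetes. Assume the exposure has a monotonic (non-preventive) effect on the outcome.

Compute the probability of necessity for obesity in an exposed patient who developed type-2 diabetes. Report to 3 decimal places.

PN ≈ 0.691

p₁ = P(outcome | exposed) = 861/1715 = 0.50204
p₀ = P(outcome | unexposed) = 454/2928 = 0.15505
Under exogeneity and monotonicity, PN = (p₁ − p₀) / p₁.
PN = (0.50204 − 0.15505) / 0.50204 = 0.34699 / 0.50204 ≈ 0.6912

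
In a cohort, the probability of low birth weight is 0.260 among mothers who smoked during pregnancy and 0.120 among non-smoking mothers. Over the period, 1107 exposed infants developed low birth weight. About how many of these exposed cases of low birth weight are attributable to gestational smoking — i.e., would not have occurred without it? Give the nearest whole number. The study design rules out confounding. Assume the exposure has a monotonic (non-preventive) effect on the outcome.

about 596 cases

Let p₁ = 0.26, p₀ = 0.12.
PN = (p₁ − p₀)/p₁ = (0.26 − 0.12) / 0.26 ≈ 0.53846.
Attributable cases ≈ PN × (exposed cases) = 0.53846 × 1107 ≈ 596.08.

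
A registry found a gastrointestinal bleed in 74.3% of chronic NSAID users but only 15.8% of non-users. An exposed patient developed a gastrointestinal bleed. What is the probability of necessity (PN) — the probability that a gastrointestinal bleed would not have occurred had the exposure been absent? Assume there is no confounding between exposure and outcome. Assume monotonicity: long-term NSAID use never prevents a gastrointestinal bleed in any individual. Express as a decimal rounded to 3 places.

PN ≈ 0.787

p₁ = 0.743, p₀ = 0.158.
Under exogeneity and monotonicity, PN = (p₁ − p₀) / p₁.
PN = (0.743 − 0.158) / 0.743 = 0.585 / 0.743 ≈ 0.7873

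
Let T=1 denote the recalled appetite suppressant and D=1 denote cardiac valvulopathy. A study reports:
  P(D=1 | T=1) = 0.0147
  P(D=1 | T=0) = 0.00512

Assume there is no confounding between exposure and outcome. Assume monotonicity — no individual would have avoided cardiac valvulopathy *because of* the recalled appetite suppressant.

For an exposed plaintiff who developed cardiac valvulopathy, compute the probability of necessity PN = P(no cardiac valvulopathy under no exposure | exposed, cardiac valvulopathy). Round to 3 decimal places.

Let p₁ = 0.0147, p₀ = 0.00512.
Under exogeneity and monotonicity, PN = (p₁ − p₀) / p₁.
PN = (0.0147 − 0.00512) / 0.0147 = 0.00958 / 0.0147 ≈ 0.6517

PN ≈ 0.652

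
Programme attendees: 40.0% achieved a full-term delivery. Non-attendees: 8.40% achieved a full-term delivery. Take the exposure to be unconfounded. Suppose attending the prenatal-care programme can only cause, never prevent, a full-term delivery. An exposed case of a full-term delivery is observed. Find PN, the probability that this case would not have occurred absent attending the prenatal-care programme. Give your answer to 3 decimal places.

PN ≈ 0.790

p₁ = 0.4, p₀ = 0.084.
Under exogeneity and monotonicity, PN = (p₁ − p₀) / p₁.
PN = (0.4 − 0.084) / 0.4 = 0.316 / 0.4 ≈ 0.7900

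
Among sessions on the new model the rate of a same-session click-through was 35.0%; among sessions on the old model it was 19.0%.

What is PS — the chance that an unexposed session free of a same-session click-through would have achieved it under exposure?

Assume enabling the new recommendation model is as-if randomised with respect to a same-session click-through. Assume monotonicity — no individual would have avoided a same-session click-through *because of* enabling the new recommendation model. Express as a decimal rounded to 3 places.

PS ≈ 0.198

p₁ = 0.35, p₀ = 0.19.
Under exogeneity and monotonicity, PS = (p₁ − p₀) / (1 − p₀).
PS = (0.35 − 0.19) / (1 − 0.19) = 0.16 / 0.81 ≈ 0.1975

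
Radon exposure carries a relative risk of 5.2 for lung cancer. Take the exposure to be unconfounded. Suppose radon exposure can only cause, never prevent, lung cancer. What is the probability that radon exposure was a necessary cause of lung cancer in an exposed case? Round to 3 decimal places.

Under exogeneity and monotonicity, PN = (RR − 1) / RR = 1 − 1/RR.
PN = (5.2 − 1) / 5.2 = 4.2 / 5.2 ≈ 0.8077

PN ≈ 0.808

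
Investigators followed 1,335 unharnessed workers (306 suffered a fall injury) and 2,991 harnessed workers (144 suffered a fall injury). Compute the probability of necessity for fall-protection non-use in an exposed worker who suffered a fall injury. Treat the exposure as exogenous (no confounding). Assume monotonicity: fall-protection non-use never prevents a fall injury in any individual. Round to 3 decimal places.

p₁ = P(outcome | exposed) = 306/1335 = 0.22921
p₀ = P(outcome | unexposed) = 144/2991 = 0.048144
Under exogeneity and monotonicity, PN = (p₁ − p₀) / p₁.
PN = (0.22921 − 0.048144) / 0.22921 = 0.18107 / 0.22921 ≈ 0.7900

PN ≈ 0.790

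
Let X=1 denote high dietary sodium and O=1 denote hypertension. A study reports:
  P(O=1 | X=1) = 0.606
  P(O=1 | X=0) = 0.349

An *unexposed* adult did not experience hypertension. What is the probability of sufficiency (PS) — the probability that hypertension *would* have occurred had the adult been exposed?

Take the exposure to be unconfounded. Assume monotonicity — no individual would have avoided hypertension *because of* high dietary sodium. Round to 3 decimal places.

PS ≈ 0.395

Let p₁ = 0.606, p₀ = 0.349.
Under exogeneity and monotonicity, PS = (p₁ − p₀) / (1 − p₀).
PS = (0.606 − 0.349) / (1 − 0.349) = 0.257 / 0.651 ≈ 0.3948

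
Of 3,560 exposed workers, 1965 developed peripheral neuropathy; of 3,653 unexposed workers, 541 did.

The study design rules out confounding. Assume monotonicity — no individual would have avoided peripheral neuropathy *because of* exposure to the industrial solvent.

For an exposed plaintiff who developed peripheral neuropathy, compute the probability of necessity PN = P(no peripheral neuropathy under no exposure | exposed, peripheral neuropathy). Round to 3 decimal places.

p₁ = P(outcome | exposed) = 1965/3560 = 0.55197
p₀ = P(outcome | unexposed) = 541/3653 = 0.1481
Under exogeneity and monotonicity, PN = (p₁ − p₀) / p₁.
PN = (0.55197 − 0.1481) / 0.55197 = 0.40387 / 0.55197 ≈ 0.7317

PN ≈ 0.732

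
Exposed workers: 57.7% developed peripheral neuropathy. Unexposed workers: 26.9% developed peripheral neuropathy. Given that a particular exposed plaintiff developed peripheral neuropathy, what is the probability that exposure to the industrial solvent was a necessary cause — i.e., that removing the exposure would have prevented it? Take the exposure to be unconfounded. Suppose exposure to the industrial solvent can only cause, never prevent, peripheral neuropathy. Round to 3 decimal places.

PN ≈ 0.534

p₁ = 0.577, p₀ = 0.269.
Under exogeneity and monotonicity, PN = (p₁ − p₀) / p₁.
PN = (0.577 − 0.269) / 0.577 = 0.308 / 0.577 ≈ 0.5338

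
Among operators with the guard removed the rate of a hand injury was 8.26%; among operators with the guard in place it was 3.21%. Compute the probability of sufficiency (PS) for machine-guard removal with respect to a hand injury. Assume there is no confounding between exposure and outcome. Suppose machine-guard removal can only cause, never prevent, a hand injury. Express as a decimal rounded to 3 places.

PS ≈ 0.052

p₁ = 0.0826, p₀ = 0.0321.
Under exogeneity and monotonicity, PS = (p₁ − p₀) / (1 − p₀).
PS = (0.0826 − 0.0321) / (1 − 0.0321) = 0.0505 / 0.9679 ≈ 0.0522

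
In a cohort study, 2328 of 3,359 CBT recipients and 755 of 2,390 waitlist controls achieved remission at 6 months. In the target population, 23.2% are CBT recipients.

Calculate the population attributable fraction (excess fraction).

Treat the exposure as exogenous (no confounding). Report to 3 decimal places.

PAF ≈ 0.217

p₁ = P(outcome | exposed) = 2328/3359 = 0.69306
p₀ = P(outcome | unexposed) = 755/2390 = 0.3159
Overall risk P(Y=1) = π·p₁ + (1−π)·p₀ = 0.232×0.69306 + 0.768×0.3159 = 0.4034.
Under exogeneity, PAF = [P(Y=1) − p₀] / P(Y=1).
PAF = (0.4034 − 0.3159) / 0.4034 ≈ 0.2169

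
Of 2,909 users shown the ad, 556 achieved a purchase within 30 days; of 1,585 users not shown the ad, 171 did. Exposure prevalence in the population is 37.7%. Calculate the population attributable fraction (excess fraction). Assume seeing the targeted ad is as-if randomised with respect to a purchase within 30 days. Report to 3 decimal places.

p₁ = P(outcome | exposed) = 556/2909 = 0.19113
p₀ = P(outcome | unexposed) = 171/1585 = 0.10789
Overall risk P(Y=1) = π·p₁ + (1−π)·p₀ = 0.377×0.19113 + 0.623×0.10789 = 0.13927.
Under exogeneity, PAF = [P(Y=1) − p₀] / P(Y=1).
PAF = (0.13927 − 0.10789) / 0.13927 ≈ 0.2253

PAF ≈ 0.225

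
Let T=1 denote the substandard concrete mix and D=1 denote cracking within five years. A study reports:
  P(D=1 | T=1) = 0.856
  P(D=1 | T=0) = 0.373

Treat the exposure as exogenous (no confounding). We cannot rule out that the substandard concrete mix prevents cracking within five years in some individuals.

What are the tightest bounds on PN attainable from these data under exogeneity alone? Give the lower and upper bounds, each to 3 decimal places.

Let p₁ = 0.856, p₀ = 0.373.
Under exogeneity alone the bounds on PN are max{0,(p₁−p₀)/p₁} ≤ PN ≤ min{1,(1−p₀)/p₁}.
  lower = (p₁ − p₀)/p₁ = 0.483 / 0.856 ≈ 0.5643
  upper = min{1, (1 − p₀)/p₁} = 0.627 / 0.856 ≈ 0.7325

0.564 ≤ PN ≤ 0.732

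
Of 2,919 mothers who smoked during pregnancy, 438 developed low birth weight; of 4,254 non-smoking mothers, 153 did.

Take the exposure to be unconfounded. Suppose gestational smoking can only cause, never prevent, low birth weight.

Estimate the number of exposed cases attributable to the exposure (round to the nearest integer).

p₁ = P(outcome | exposed) = 438/2919 = 0.15005
p₀ = P(outcome | unexposed) = 153/4254 = 0.035966
PN = (p₁ − p₀)/p₁ = (0.15005 − 0.035966) / 0.15005 ≈ 0.76031.
Attributable cases ≈ PN × (exposed cases) = 0.76031 × 438 ≈ 333.01.

about 333 cases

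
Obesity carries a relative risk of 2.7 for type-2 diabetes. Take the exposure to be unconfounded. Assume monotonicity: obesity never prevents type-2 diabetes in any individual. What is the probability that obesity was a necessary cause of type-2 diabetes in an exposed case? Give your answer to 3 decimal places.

Under exogeneity and monotonicity, PN = (RR − 1) / RR = 1 − 1/RR.
PN = (2.7 − 1) / 2.7 = 1.7 / 2.7 ≈ 0.6296

PN ≈ 0.630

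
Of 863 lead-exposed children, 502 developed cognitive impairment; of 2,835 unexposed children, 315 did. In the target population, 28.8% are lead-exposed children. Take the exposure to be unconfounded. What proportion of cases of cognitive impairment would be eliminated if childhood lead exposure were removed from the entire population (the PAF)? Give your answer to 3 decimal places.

p₁ = P(outcome | exposed) = 502/863 = 0.58169
p₀ = P(outcome | unexposed) = 315/2835 = 0.11111
Overall risk P(Y=1) = π·p₁ + (1−π)·p₀ = 0.288×0.58169 + 0.712×0.11111 = 0.24664.
Under exogeneity, PAF = [P(Y=1) − p₀] / P(Y=1).
PAF = (0.24664 − 0.11111) / 0.24664 ≈ 0.5495

PAF ≈ 0.549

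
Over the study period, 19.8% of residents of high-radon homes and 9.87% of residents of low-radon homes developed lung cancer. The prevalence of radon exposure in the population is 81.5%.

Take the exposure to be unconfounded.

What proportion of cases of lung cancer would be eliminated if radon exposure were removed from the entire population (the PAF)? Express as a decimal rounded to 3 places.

PAF ≈ 0.451

p₁ = 0.198, p₀ = 0.0987.
Overall risk P(Y=1) = π·p₁ + (1−π)·p₀ = 0.815×0.198 + 0.185×0.0987 = 0.17963.
Under exogeneity, PAF = [P(Y=1) − p₀] / P(Y=1).
PAF = (0.17963 − 0.0987) / 0.17963 ≈ 0.4505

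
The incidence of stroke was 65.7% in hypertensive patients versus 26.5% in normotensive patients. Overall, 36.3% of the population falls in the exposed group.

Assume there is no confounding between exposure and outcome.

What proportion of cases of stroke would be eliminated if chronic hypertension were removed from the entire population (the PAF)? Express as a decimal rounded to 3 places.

p₁ = 0.657, p₀ = 0.265.
Overall risk P(Y=1) = π·p₁ + (1−π)·p₀ = 0.363×0.657 + 0.637×0.265 = 0.4073.
Under exogeneity, PAF = [P(Y=1) − p₀] / P(Y=1).
PAF = (0.4073 − 0.265) / 0.4073 ≈ 0.3494

PAF ≈ 0.349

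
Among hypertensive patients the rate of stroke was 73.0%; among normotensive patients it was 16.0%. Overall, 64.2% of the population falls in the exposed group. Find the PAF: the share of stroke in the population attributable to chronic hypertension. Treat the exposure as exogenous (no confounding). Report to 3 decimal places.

p₁ = 0.73, p₀ = 0.16.
Overall risk P(Y=1) = π·p₁ + (1−π)·p₀ = 0.642×0.73 + 0.358×0.16 = 0.52594.
Under exogeneity, PAF = [P(Y=1) − p₀] / P(Y=1).
PAF = (0.52594 − 0.16) / 0.52594 ≈ 0.6958

PAF ≈ 0.696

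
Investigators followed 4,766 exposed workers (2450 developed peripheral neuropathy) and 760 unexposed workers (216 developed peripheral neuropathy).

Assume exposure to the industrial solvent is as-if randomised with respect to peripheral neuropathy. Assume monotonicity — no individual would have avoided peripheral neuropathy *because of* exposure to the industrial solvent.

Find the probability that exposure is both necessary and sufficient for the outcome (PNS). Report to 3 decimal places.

PNS ≈ 0.230

p₁ = P(outcome | exposed) = 2450/4766 = 0.51406
p₀ = P(outcome | unexposed) = 216/760 = 0.28421
Under exogeneity and monotonicity, PNS = p₁ − p₀.
PNS = 0.51406 − 0.28421 = 0.22985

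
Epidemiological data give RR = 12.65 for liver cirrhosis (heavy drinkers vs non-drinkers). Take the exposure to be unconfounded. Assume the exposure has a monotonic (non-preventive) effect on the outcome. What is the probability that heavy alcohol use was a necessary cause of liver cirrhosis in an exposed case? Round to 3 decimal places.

Under exogeneity and monotonicity, PN = (RR − 1) / RR = 1 − 1/RR.
PN = (12.65 − 1) / 12.65 = 11.65 / 12.65 ≈ 0.9209

PN ≈ 0.921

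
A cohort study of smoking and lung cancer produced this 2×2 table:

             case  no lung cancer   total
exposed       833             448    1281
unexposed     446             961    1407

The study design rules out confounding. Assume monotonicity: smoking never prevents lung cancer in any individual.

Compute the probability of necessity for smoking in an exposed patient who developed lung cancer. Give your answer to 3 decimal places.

PN ≈ 0.513

p₁ = P(outcome | exposed) = 833/1281 = 0.65027
p₀ = P(outcome | unexposed) = 446/1407 = 0.31699
Under exogeneity and monotonicity, PN = (p₁ − p₀)/p₁.
PN = (0.65027 − 0.31699) / 0.65027 ≈ 0.5125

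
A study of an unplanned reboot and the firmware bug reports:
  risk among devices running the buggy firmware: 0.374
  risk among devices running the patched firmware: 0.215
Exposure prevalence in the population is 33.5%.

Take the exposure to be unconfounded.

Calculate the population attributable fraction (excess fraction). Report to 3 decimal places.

PAF ≈ 0.199

Let p₁ = 0.374, p₀ = 0.215.
Overall risk P(Y=1) = π·p₁ + (1−π)·p₀ = 0.335×0.374 + 0.665×0.215 = 0.26827.
Under exogeneity, PAF = [P(Y=1) − p₀] / P(Y=1).
PAF = (0.26827 − 0.215) / 0.26827 ≈ 0.1986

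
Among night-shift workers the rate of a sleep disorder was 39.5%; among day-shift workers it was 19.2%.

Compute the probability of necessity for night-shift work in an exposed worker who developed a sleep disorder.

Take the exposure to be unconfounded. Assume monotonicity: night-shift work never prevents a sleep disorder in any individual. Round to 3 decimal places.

PN ≈ 0.514

p₁ = 0.395, p₀ = 0.192.
Under exogeneity and monotonicity, PN = (p₁ − p₀) / p₁.
PN = (0.395 − 0.192) / 0.395 = 0.203 / 0.395 ≈ 0.5139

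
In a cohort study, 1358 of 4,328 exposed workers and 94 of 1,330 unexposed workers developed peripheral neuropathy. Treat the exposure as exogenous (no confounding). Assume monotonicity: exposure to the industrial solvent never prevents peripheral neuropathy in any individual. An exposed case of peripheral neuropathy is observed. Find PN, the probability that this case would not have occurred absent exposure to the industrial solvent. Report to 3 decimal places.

PN ≈ 0.775

p₁ = P(outcome | exposed) = 1358/4328 = 0.31377
p₀ = P(outcome | unexposed) = 94/1330 = 0.070677
Under exogeneity and monotonicity, PN = (p₁ − p₀) / p₁.
PN = (0.31377 − 0.070677) / 0.31377 = 0.24309 / 0.31377 ≈ 0.7748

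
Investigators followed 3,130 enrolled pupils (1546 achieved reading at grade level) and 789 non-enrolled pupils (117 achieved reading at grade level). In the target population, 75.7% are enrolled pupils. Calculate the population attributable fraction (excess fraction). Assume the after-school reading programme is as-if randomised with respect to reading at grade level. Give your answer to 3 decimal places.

p₁ = P(outcome | exposed) = 1546/3130 = 0.49393
p₀ = P(outcome | unexposed) = 117/789 = 0.14829
Overall risk P(Y=1) = π·p₁ + (1−π)·p₀ = 0.757×0.49393 + 0.243×0.14829 = 0.40994.
Under exogeneity, PAF = [P(Y=1) − p₀] / P(Y=1).
PAF = (0.40994 − 0.14829) / 0.40994 ≈ 0.6383

PAF ≈ 0.638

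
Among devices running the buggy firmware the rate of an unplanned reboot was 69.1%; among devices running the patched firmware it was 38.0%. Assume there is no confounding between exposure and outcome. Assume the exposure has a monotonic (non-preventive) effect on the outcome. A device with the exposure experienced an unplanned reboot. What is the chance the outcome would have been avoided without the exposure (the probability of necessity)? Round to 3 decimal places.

PN ≈ 0.450

p₁ = 0.691, p₀ = 0.38.
Under exogeneity and monotonicity, PN = (p₁ − p₀) / p₁.
PN = (0.691 − 0.38) / 0.691 = 0.311 / 0.691 ≈ 0.4501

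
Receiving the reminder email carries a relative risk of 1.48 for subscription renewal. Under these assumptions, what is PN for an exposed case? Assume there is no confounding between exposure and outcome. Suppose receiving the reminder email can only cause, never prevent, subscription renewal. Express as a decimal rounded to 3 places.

PN ≈ 0.324

Under exogeneity and monotonicity, PN = (RR − 1) / RR = 1 − 1/RR.
PN = (1.48 − 1) / 1.48 = 0.48 / 1.48 ≈ 0.3243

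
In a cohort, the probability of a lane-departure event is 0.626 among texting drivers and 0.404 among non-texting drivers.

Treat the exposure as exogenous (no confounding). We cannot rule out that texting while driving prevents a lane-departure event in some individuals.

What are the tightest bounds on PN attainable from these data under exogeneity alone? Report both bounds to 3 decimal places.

0.355 ≤ PN ≤ 0.952

Let p₁ = 0.626, p₀ = 0.404.
Under exogeneity alone the bounds on PN are max{0,(p₁−p₀)/p₁} ≤ PN ≤ min{1,(1−p₀)/p₁}.
  lower = (p₁ − p₀)/p₁ = 0.222 / 0.626 ≈ 0.3546
  upper = min{1, (1 − p₀)/p₁} = 0.596 / 0.626 ≈ 0.9521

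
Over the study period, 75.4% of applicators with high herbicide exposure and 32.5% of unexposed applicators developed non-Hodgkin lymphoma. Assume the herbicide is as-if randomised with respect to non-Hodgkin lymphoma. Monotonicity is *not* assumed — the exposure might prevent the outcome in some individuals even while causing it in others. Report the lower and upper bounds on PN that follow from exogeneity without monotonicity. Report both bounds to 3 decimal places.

0.569 ≤ PN ≤ 0.895

p₁ = 0.754, p₀ = 0.325.
Under exogeneity alone the bounds on PN are max{0,(p₁−p₀)/p₁} ≤ PN ≤ min{1,(1−p₀)/p₁}.
  lower = (p₁ − p₀)/p₁ = 0.429 / 0.754 ≈ 0.5690
  upper = min{1, (1 − p₀)/p₁} = 0.675 / 0.754 ≈ 0.8952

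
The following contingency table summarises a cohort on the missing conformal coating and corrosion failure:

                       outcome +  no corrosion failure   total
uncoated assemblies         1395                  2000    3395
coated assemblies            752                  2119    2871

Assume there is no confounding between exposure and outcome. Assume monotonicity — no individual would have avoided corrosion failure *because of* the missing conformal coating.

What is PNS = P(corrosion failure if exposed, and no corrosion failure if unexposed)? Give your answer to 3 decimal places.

p₁ = P(outcome | exposed) = 1395/3395 = 0.4109
p₀ = P(outcome | unexposed) = 752/2871 = 0.26193
Under exogeneity and monotonicity, PNS = p₁ − p₀.
PNS = 0.4109 − 0.26193 = 0.14897

PNS ≈ 0.149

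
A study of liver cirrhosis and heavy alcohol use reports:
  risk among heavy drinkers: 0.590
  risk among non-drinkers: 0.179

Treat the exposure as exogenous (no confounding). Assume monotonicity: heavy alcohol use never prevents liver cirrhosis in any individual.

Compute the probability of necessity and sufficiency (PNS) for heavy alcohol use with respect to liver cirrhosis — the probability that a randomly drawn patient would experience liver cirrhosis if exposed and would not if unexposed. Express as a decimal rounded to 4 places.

Let p₁ = 0.59, p₀ = 0.179.
Under exogeneity and monotonicity, PNS = p₁ − p₀.
PNS = 0.59 − 0.179 = 0.411

PNS ≈ 0.4110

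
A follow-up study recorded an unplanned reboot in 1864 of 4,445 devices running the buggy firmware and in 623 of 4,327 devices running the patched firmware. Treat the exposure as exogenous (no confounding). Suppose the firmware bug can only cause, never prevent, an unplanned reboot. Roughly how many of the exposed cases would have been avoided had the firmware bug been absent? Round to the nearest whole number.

about 1224 cases

p₁ = P(outcome | exposed) = 1864/4445 = 0.41935
p₀ = P(outcome | unexposed) = 623/4327 = 0.14398
PN = (p₁ − p₀)/p₁ = (0.41935 − 0.14398) / 0.41935 ≈ 0.65666.
Attributable cases ≈ PN × (exposed cases) = 0.65666 × 1864 ≈ 1224.01.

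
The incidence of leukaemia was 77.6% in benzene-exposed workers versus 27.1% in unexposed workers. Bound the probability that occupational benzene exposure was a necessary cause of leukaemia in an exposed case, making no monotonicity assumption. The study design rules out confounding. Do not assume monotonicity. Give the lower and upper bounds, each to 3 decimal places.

0.651 ≤ PN ≤ 0.939

p₁ = 0.776, p₀ = 0.271.
Under exogeneity alone the bounds on PN are max{0,(p₁−p₀)/p₁} ≤ PN ≤ min{1,(1−p₀)/p₁}.
  lower = (p₁ − p₀)/p₁ = 0.505 / 0.776 ≈ 0.6508
  upper = min{1, (1 − p₀)/p₁} = 0.729 / 0.776 ≈ 0.9394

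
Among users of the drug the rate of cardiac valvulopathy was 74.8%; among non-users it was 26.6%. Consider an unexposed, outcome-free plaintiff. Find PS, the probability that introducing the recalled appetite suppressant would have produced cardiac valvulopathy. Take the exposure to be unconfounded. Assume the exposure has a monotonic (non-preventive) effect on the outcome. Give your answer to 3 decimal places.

p₁ = 0.748, p₀ = 0.266.
Under exogeneity and monotonicity, PS = (p₁ − p₀) / (1 − p₀).
PS = (0.748 − 0.266) / (1 − 0.266) = 0.482 / 0.734 ≈ 0.6567

PS ≈ 0.657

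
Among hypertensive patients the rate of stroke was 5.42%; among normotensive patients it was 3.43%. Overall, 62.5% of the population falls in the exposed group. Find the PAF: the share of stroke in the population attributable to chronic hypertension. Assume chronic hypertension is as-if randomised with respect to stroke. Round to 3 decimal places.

PAF ≈ 0.266

p₁ = 0.0542, p₀ = 0.0343.
Overall risk P(Y=1) = π·p₁ + (1−π)·p₀ = 0.625×0.0542 + 0.375×0.0343 = 0.046738.
Under exogeneity, PAF = [P(Y=1) − p₀] / P(Y=1).
PAF = (0.046738 − 0.0343) / 0.046738 ≈ 0.2661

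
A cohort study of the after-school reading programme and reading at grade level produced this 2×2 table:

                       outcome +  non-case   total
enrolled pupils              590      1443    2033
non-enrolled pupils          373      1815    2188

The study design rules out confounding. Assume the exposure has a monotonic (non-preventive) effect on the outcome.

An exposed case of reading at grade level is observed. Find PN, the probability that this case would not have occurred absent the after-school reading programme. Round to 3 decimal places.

p₁ = P(outcome | exposed) = 590/2033 = 0.29021
p₀ = P(outcome | unexposed) = 373/2188 = 0.17048
Under exogeneity and monotonicity, PN = (p₁ − p₀)/p₁.
PN = (0.29021 − 0.17048) / 0.29021 ≈ 0.4126

PN ≈ 0.413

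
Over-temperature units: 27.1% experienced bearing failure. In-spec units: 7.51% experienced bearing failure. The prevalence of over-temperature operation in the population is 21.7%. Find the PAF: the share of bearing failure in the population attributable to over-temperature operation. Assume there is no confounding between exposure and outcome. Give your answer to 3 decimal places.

PAF ≈ 0.361

p₁ = 0.271, p₀ = 0.0751.
Overall risk P(Y=1) = π·p₁ + (1−π)·p₀ = 0.217×0.271 + 0.783×0.0751 = 0.11761.
Under exogeneity, PAF = [P(Y=1) − p₀] / P(Y=1).
PAF = (0.11761 − 0.0751) / 0.11761 ≈ 0.3615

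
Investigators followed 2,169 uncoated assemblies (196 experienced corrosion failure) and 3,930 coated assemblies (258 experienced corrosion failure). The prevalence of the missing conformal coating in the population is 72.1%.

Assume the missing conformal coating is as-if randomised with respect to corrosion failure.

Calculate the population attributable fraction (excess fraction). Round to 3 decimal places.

p₁ = P(outcome | exposed) = 196/2169 = 0.090364
p₀ = P(outcome | unexposed) = 258/3930 = 0.065649
Overall risk P(Y=1) = π·p₁ + (1−π)·p₀ = 0.721×0.090364 + 0.279×0.065649 = 0.083469.
Under exogeneity, PAF = [P(Y=1) − p₀] / P(Y=1).
PAF = (0.083469 − 0.065649) / 0.083469 ≈ 0.2135

PAF ≈ 0.213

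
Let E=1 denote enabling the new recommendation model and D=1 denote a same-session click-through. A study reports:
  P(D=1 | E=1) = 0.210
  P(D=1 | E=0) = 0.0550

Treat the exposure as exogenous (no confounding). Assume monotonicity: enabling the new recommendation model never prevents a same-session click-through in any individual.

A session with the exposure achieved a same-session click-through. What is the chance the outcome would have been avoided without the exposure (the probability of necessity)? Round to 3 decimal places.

Let p₁ = 0.21, p₀ = 0.055.
Under exogeneity and monotonicity, PN = (p₁ − p₀) / p₁.
PN = (0.21 − 0.055) / 0.21 = 0.155 / 0.21 ≈ 0.7381

PN ≈ 0.738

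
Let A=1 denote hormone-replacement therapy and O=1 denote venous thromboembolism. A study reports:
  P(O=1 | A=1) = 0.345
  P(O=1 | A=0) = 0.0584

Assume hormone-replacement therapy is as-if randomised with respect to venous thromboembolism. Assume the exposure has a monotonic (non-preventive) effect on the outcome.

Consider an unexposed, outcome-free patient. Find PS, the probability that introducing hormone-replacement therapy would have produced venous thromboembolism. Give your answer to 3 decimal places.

PS ≈ 0.304

Let p₁ = 0.345, p₀ = 0.0584.
Under exogeneity and monotonicity, PS = (p₁ − p₀) / (1 − p₀).
PS = (0.345 − 0.0584) / (1 − 0.0584) = 0.2866 / 0.9416 ≈ 0.3044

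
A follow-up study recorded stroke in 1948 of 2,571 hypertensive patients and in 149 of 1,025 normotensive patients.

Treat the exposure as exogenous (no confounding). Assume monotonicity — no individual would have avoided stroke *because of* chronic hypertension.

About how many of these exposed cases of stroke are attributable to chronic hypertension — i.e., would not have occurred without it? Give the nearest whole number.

p₁ = P(outcome | exposed) = 1948/2571 = 0.75768
p₀ = P(outcome | unexposed) = 149/1025 = 0.14537
PN = (p₁ − p₀)/p₁ = (0.75768 − 0.14537) / 0.75768 ≈ 0.80814.
Attributable cases ≈ PN × (exposed cases) = 0.80814 × 1948 ≈ 1574.26.

about 1574 cases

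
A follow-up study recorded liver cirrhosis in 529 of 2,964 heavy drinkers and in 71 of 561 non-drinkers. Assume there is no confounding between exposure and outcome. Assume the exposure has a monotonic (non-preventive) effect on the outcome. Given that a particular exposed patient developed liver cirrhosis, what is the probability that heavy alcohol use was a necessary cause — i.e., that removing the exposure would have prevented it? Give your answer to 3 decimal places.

PN ≈ 0.291

p₁ = P(outcome | exposed) = 529/2964 = 0.17848
p₀ = P(outcome | unexposed) = 71/561 = 0.12656
Under exogeneity and monotonicity, PN = (p₁ − p₀) / p₁.
PN = (0.17848 − 0.12656) / 0.17848 = 0.051915 / 0.17848 ≈ 0.2909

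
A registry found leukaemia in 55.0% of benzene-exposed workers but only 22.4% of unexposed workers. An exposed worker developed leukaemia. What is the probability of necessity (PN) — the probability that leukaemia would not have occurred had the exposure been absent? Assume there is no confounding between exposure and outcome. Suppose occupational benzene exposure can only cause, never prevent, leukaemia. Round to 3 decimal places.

PN ≈ 0.593

p₁ = 0.55, p₀ = 0.224.
Under exogeneity and monotonicity, PN = (p₁ − p₀) / p₁.
PN = (0.55 − 0.224) / 0.55 = 0.326 / 0.55 ≈ 0.5927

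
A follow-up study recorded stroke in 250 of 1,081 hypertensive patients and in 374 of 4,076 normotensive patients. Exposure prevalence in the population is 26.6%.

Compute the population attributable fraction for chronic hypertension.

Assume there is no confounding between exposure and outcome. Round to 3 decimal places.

PAF ≈ 0.288

p₁ = P(outcome | exposed) = 250/1081 = 0.23127
p₀ = P(outcome | unexposed) = 374/4076 = 0.091757
Overall risk P(Y=1) = π·p₁ + (1−π)·p₀ = 0.266×0.23127 + 0.734×0.091757 = 0.12887.
Under exogeneity, PAF = [P(Y=1) − p₀] / P(Y=1).
PAF = (0.12887 − 0.091757) / 0.12887 ≈ 0.2880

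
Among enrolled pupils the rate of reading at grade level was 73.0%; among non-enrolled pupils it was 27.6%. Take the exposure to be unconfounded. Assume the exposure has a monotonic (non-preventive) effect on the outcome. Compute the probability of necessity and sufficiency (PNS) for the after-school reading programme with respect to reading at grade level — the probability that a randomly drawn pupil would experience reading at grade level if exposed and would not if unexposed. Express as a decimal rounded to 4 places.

PNS ≈ 0.4540

p₁ = 0.73, p₀ = 0.276.
Under exogeneity and monotonicity, PNS = p₁ − p₀.
PNS = 0.73 − 0.276 = 0.454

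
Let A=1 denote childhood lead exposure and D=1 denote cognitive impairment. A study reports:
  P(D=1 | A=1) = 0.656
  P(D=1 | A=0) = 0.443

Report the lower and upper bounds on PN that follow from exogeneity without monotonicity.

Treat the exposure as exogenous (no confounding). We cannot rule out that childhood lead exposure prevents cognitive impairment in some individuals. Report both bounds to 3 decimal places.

Let p₁ = 0.656, p₀ = 0.443.
Under exogeneity alone the bounds on PN are max{0,(p₁−p₀)/p₁} ≤ PN ≤ min{1,(1−p₀)/p₁}.
  lower = (p₁ − p₀)/p₁ = 0.213 / 0.656 ≈ 0.3247
  upper = min{1, (1 − p₀)/p₁} = 0.557 / 0.656 ≈ 0.8491

0.325 ≤ PN ≤ 0.849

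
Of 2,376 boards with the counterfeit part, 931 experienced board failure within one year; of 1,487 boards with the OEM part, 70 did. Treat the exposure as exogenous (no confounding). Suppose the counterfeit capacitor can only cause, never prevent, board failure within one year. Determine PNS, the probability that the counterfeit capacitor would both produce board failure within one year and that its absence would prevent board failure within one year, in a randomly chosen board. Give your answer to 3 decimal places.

p₁ = P(outcome | exposed) = 931/2376 = 0.39184
p₀ = P(outcome | unexposed) = 70/1487 = 0.047075
Under exogeneity and monotonicity, PNS = p₁ − p₀.
PNS = 0.39184 − 0.047075 = 0.34476

PNS ≈ 0.345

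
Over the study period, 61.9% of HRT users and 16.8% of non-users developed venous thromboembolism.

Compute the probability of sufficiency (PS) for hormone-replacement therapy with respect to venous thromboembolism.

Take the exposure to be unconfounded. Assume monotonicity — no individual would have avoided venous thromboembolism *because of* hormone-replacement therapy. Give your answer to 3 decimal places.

p₁ = 0.619, p₀ = 0.168.
Under exogeneity and monotonicity, PS = (p₁ − p₀) / (1 − p₀).
PS = (0.619 − 0.168) / (1 − 0.168) = 0.451 / 0.832 ≈ 0.5421

PS ≈ 0.542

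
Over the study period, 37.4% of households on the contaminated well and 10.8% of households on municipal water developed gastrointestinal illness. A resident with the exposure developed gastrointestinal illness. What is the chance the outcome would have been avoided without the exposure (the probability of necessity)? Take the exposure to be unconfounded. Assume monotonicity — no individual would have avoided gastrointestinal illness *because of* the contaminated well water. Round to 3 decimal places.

p₁ = 0.374, p₀ = 0.108.
Under exogeneity and monotonicity, PN = (p₁ − p₀) / p₁.
PN = (0.374 − 0.108) / 0.374 = 0.266 / 0.374 ≈ 0.7112

PN ≈ 0.711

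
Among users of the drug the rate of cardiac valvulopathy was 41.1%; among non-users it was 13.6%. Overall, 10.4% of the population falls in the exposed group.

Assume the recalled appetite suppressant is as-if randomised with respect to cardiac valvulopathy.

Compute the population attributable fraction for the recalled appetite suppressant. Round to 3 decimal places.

p₁ = 0.411, p₀ = 0.136.
Overall risk P(Y=1) = π·p₁ + (1−π)·p₀ = 0.104×0.411 + 0.896×0.136 = 0.1646.
Under exogeneity, PAF = [P(Y=1) − p₀] / P(Y=1).
PAF = (0.1646 − 0.136) / 0.1646 ≈ 0.1738

PAF ≈ 0.174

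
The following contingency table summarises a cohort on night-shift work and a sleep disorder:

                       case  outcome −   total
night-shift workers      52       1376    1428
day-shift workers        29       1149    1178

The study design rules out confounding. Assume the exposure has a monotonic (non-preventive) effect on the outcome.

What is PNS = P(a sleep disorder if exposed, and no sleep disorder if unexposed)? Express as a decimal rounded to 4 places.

p₁ = P(outcome | exposed) = 52/1428 = 0.036415
p₀ = P(outcome | unexposed) = 29/1178 = 0.024618
Under exogeneity and monotonicity, PNS = p₁ − p₀.
PNS = 0.036415 − 0.024618 = 0.011797

PNS ≈ 0.0118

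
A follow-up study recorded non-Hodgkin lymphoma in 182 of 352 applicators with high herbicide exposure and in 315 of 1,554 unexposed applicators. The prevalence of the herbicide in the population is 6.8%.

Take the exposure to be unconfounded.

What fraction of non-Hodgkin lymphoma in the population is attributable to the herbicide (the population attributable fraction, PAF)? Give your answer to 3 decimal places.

p₁ = P(outcome | exposed) = 182/352 = 0.51705
p₀ = P(outcome | unexposed) = 315/1554 = 0.2027
Overall risk P(Y=1) = π·p₁ + (1−π)·p₀ = 0.068×0.51705 + 0.932×0.2027 = 0.22408.
Under exogeneity, PAF = [P(Y=1) − p₀] / P(Y=1).
PAF = (0.22408 − 0.2027) / 0.22408 ≈ 0.0954

PAF ≈ 0.095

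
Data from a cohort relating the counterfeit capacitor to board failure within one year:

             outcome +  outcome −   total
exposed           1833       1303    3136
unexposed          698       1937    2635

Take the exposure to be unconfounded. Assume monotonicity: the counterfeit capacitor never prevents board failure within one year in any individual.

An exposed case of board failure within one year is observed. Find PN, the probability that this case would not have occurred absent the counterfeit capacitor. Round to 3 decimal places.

PN ≈ 0.547

p₁ = P(outcome | exposed) = 1833/3136 = 0.5845
p₀ = P(outcome | unexposed) = 698/2635 = 0.2649
Under exogeneity and monotonicity, PN = (p₁ − p₀)/p₁.
PN = (0.5845 − 0.2649) / 0.5845 ≈ 0.5468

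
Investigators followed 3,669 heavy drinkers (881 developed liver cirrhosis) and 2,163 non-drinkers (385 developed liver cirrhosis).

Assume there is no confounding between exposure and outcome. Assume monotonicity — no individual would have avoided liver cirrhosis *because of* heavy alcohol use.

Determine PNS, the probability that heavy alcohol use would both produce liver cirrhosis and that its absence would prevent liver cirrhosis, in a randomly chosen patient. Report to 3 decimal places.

p₁ = P(outcome | exposed) = 881/3669 = 0.24012
p₀ = P(outcome | unexposed) = 385/2163 = 0.17799
Under exogeneity and monotonicity, PNS = p₁ − p₀.
PNS = 0.24012 − 0.17799 = 0.062126

PNS ≈ 0.062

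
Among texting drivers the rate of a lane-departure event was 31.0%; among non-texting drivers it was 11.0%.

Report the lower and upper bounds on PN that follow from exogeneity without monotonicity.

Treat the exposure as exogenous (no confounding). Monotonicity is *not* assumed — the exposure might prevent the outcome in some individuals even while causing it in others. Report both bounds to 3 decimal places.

0.645 ≤ PN ≤ 1.000

p₁ = 0.31, p₀ = 0.11.
Under exogeneity alone the bounds on PN are max{0,(p₁−p₀)/p₁} ≤ PN ≤ min{1,(1−p₀)/p₁}.
  lower = (p₁ − p₀)/p₁ = 0.2 / 0.31 ≈ 0.6452
  upper = min{1, (1 − p₀)/p₁} = 0.89 / 0.31 ≈ 2.8710 → capped at 1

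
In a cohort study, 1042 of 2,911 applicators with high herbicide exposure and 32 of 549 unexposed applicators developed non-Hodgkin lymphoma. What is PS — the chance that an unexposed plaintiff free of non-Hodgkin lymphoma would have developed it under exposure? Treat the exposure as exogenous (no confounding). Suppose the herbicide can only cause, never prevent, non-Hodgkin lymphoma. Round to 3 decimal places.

PS ≈ 0.318

p₁ = P(outcome | exposed) = 1042/2911 = 0.35795
p₀ = P(outcome | unexposed) = 32/549 = 0.058288
Under exogeneity and monotonicity, PS = (p₁ − p₀) / (1 − p₀).
PS = (0.35795 − 0.058288) / (1 − 0.058288) = 0.29966 / 0.94171 ≈ 0.3182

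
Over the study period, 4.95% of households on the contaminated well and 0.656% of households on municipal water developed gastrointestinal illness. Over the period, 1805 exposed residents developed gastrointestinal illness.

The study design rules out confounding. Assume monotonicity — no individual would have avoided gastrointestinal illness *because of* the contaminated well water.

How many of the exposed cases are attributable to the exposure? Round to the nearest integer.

about 1566 cases

p₁ = 0.0495, p₀ = 0.00656.
PN = (p₁ − p₀)/p₁ = (0.0495 − 0.00656) / 0.0495 ≈ 0.86747.
Attributable cases ≈ PN × (exposed cases) = 0.86747 × 1805 ≈ 1565.79.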